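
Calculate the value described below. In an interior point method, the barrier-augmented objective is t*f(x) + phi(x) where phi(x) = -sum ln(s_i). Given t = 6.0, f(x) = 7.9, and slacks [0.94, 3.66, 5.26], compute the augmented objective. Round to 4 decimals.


Step 1: Compute log-barrier.
ln values: [-0.0619, 1.2975, 1.6601]
phi = -(-0.0619 + 1.2975 + 1.6601) = -2.8957
Step 2: Compute augmented objective.
t*f(x) = 6.0*7.9 = 47.4
Total = 47.4 - 2.8957 = 44.5043


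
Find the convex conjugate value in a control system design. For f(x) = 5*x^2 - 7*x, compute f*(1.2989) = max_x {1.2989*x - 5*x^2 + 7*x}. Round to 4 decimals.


f*(y) = sup_x {y*x - a*x^2 - b*x} = sup_x {(y-b)*x - a*x^2}
FOC: (y - b) - 2a*x = 0 => x* = (y - b)/(2a)
x* = (1.2989 + 7)/(2*5) = 0.8299
f*(1.2989) = (y-b)^2/(4a) = (1.2989 + 7)^2/(4*5)
= 68.8717/20 = 3.4436


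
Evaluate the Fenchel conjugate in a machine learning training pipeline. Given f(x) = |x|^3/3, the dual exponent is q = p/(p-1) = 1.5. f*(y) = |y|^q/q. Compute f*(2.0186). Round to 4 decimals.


The conjugate exponent q satisfies 1/p + 1/q = 1.
p = 3, so q = 3/(3 - 1) = 1.5
|y|^q = 2.0186^1.5 = 2.868
f*(2.0186) = 2.868 / 1.5 = 1.912


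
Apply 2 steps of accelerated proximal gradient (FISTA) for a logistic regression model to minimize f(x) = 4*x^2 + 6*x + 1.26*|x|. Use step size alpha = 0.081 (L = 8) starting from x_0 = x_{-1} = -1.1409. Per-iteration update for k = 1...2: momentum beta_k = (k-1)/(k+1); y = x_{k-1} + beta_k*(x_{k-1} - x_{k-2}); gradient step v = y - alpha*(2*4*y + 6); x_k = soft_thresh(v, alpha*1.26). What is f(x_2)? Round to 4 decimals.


FISTA on f(x) = 4*x^2 + 6*x + 1.26*|x|
L = 8, alpha = 0.081
Iteration 1: beta = 0.0, y = -1.1409 + 0.0*(-1.1409 + 1.1409) = -1.1409
  grad(y) = -3.1272, v = y - alpha*grad = -0.8876
  prox(v) = soft_thresh(-0.8876, 0.1021) = -0.7855
Iteration 2: beta = 0.3333, y = -0.7855 + 0.3333*(-0.7855 + 1.1409) = -0.6671
  grad(y) = 0.6633, v = y - alpha*grad = -0.7208
  prox(v) = soft_thresh(-0.7208, 0.1021) = -0.6188
f(x_2) = 4*(-0.6188)^2 + 6*(-0.6188) + 1.26*|-0.6188| = -1.4015


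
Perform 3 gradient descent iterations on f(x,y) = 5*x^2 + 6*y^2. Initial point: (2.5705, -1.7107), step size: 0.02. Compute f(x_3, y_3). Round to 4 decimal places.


Gradient descent on f(x,y) = 5*x^2 + 6*y^2.
Starting point: (2.5705, -1.7107), alpha = 0.02
Step 1: grad_x = 2*5*2.5705 = 25.705, grad_y = 2*6*-1.7107 = -20.5284
  x_1 = 2.5705 - 0.02*25.705 = 2.0564
  y_1 = -1.7107 - 0.02*-20.5284 = -1.3001
Step 2: grad_x = 2*5*2.0564 = 20.564, grad_y = 2*6*-1.3001 = -15.6016
  x_2 = 2.0564 - 0.02*20.564 = 1.6451
  y_2 = -1.3001 - 0.02*-15.6016 = -0.9881
Step 3: grad_x = 2*5*1.6451 = 16.4512, grad_y = 2*6*-0.9881 = -11.8572
  x_3 = 1.6451 - 0.02*16.4512 = 1.3161
  y_3 = -0.9881 - 0.02*-11.8572 = -0.751
f(1.3161, -0.751) = 5*1.3161^2 + 6*(-0.751)^2 = 12.0442


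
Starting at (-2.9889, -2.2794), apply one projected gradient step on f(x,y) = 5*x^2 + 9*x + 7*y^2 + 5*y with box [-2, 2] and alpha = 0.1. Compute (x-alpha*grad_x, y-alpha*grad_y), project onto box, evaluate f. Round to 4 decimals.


Step 1: Compute gradient at (-2.9889, -2.2794).
grad_x = 2*5*-2.9889 + 9 = -20.889
grad_y = 2*7*-2.2794 + 5 = -26.9116
Step 2: Gradient step.
x_raw = -2.9889 - 0.1*-20.889 = -0.9
y_raw = -2.2794 - 0.1*-26.9116 = 0.4118
Step 3: Project onto [-2, 2].
x_proj = clip(-0.9) = -0.9
y_proj = clip(0.4118) = 0.4118
Step 4: Evaluate f.
f(-0.9, 0.4118) = -0.8044


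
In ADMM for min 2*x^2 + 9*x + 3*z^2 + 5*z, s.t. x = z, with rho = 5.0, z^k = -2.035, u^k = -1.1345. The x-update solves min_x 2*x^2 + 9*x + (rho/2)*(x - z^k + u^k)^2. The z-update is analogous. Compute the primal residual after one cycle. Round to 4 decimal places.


ADMM iteration with rho = 5.0, z^k = -2.035, u^k = -1.1345
Step 1: x-update.
Minimize 2*x^2 + 9*x + (5.0/2)*(x + 2.035 - 1.1345)^2
FOC: (2*2 + 5.0)*x = -9 + 5.0*(-2.035 + 1.1345)
x^{k+1} = -1.5003
Step 2: z-update.
Minimize 3*z^2 + 5*z + (5.0/2)*(-1.5003 - z - 1.1345)^2
FOC: (2*3 + 5.0)*z = -5 + 5.0*(-1.5003 - 1.1345)
z^{k+1} = -1.6522
Step 3: u-update.
u^{k+1} = -1.1345 - 1.5003 + 1.6522 = -0.9826
Step 4: Primal residual = |-1.5003 + 1.6522| = 0.1519


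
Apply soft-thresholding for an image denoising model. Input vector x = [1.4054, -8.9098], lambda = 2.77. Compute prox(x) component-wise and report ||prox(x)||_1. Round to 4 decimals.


Soft-thresholding with lambda = 2.77:
prox(1.4054) = sign(1.4054)*max(|1.4054| - 2.77, 0) = 0.0
prox(-8.9098) = sign(-8.9098)*max(|-8.9098| - 2.77, 0) = -6.1398
prox(x) = [0.0, -6.1398]
||prox(x)||_1 = 0.0 + 6.1398 = 6.1398


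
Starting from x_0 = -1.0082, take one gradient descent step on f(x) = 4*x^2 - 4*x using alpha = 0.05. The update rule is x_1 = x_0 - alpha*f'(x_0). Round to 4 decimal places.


We compute the gradient at x_0 and apply the update.
f'(x) = 8*x - 4
f'(-1.0082) = 8*-1.0082 - 4 = -12.0656
x_1 = -1.0082 - 0.05*-12.0656 = -0.4049


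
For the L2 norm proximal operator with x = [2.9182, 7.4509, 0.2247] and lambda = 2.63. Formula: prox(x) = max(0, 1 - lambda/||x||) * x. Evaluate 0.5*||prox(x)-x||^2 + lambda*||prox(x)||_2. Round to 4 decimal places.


Step 1: Compute ||x||.
||x|| = 8.0051
Step 2: Compute scaling factor.
scale = max(0, 1 - 2.63/8.0051) = 0.6715
Step 3: prox(x) = [1.9595, 5.003, 0.1509]
||prox(x)|| = 5.3751
Step 4: Proximal objective.
0.5*||prox-x||^2 = 3.4585
lambda*||prox|| = 14.1365
Total = 17.5951


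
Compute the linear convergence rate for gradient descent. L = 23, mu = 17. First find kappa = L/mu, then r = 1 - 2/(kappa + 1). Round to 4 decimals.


Step 1: Compute the condition number.
kappa = L/mu = 23/17 = 1.3529
Step 2: Compute the convergence rate.
r = 1 - 2/(kappa + 1) = 1 - 2*mu/(L + mu) = (L - mu)/(L + mu) = 6/40 = 0.15


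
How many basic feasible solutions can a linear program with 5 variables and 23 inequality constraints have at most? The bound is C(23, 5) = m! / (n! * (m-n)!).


Each vertex corresponds to some choice of n active constraints out of m, so the number of vertices is at most C(m, n) = m! / (n!(m-n)!).
m = 23, n = 5
Numerator: 23 * 22 * 21 * 20 * 19
Denominator: 5! = 120
C(23, 5) = 33649


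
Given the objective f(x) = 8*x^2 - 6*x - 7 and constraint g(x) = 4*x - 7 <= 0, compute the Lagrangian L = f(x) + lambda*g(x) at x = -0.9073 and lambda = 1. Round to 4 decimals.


Step 1: Evaluate f(x).
f(-0.9073) = 8*(-0.9073)^2 - 6*(-0.9073) - 7 = 5.0293
Step 2: Evaluate g(x).
g(-0.9073) = 4*-0.9073 - 7 = -10.6292
Step 3: Compute Lagrangian.
L = 5.0293 + 1*-10.6292 = -5.5999


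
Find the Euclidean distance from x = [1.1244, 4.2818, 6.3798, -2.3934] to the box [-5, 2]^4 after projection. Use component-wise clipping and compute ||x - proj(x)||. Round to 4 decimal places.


Project each component onto [-5, 2].
clip(1.1244) = 1.1244, clip(4.2818) = 2.0, clip(6.3798) = 2.0, clip(-2.3934) = -2.3934
Projection = [1.1244, 2.0, 2.0, -2.3934]
Squared diffs: [0.0, 5.2066, 19.1826, 0.0]
Distance = sqrt(24.3892) = 4.9385


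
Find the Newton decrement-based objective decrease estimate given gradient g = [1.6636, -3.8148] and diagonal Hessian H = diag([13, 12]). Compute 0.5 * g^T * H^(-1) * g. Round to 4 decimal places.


Step 1: H is diagonal, so H^(-1) * g = [0.128, -0.3179].
Step 2: g^T H^(-1) g = sum_i g_i^2 / H_ii
  = (1.6636)^2/13 + (-3.8148)^2/12
  = 0.2129 + 1.2127 = 1.4256
Step 3: Objective decrease = 0.5 * g^T H^(-1) g = 0.7128


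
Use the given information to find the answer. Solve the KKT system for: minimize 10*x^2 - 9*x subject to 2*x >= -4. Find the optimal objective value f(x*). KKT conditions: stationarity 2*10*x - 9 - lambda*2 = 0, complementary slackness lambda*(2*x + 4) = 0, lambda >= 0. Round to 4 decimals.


Step 1: Try lambda = 0 (constraint inactive).
Stationarity: 2*10*x - 9 = 0
x* = 9/(2*10) = 0.45
Check constraint: 2*0.45 = 0.9 >= -4 -- satisfied.
Step 2: Compute optimal value.
f(x*) = 10*0.45^2 - 9*0.45 = -2.025


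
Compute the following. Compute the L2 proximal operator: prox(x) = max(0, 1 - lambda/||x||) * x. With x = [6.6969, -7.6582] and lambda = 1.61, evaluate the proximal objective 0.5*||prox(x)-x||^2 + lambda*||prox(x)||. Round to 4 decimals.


Step 1: Compute ||x||.
||x|| = 10.1733
Step 2: Compute scaling factor.
scale = max(0, 1 - 1.61/10.1733) = 0.8417
Step 3: prox(x) = [5.6371, -6.4462]
||prox(x)|| = 8.5633
Step 4: Proximal objective.
0.5*||prox-x||^2 = 1.2961
lambda*||prox|| = 13.7869
Total = 15.083


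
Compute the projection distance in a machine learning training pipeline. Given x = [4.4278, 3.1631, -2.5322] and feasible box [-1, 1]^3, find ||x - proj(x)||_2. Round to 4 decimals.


Project each component onto [-1, 1].
clip(4.4278) = 1.0, clip(3.1631) = 1.0, clip(-2.5322) = -1.0
Projection = [1.0, 1.0, -1.0]
Squared diffs: [11.7498, 4.679, 2.3476]
Distance = sqrt(18.7764) = 4.3332


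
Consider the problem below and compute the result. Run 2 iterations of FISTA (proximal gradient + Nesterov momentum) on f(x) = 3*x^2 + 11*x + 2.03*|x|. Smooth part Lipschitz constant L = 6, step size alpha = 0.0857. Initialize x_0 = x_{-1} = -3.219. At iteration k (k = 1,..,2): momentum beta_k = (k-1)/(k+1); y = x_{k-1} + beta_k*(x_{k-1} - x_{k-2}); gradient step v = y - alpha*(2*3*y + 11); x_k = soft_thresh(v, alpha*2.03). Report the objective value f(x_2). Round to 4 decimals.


FISTA on f(x) = 3*x^2 + 11*x + 2.03*|x|
L = 6, alpha = 0.0857
Iteration 1: beta = 0.0, y = -3.219 + 0.0*(-3.219 + 3.219) = -3.219
  grad(y) = -8.314, v = y - alpha*grad = -2.5065
  prox(v) = soft_thresh(-2.5065, 0.174) = -2.3325
Iteration 2: beta = 0.3333, y = -2.3325 + 0.3333*(-2.3325 + 3.219) = -2.037
  grad(y) = -1.2222, v = y - alpha*grad = -1.9323
  prox(v) = soft_thresh(-1.9323, 0.174) = -1.7583
f(x_2) = 3*(-1.7583)^2 + 11*(-1.7583) + 2.03*|-1.7583| = -6.4971


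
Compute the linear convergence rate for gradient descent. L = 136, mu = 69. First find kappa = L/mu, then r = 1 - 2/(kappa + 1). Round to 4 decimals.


Step 1: Compute the condition number.
kappa = L/mu = 136/69 = 1.971
Step 2: Compute the convergence rate.
r = 1 - 2/(kappa + 1) = 1 - 2*mu/(L + mu) = (L - mu)/(L + mu) = 67/205 = 0.3268


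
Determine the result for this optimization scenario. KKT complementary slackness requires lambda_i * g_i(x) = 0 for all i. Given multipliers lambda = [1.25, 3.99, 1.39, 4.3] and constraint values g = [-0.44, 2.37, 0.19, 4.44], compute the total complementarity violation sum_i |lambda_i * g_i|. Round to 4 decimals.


KKT complementary slackness check:
lambda_1 * g_1 = 1.25 * -0.44 = -0.55
lambda_2 * g_2 = 3.99 * 2.37 = 9.4563
lambda_3 * g_3 = 1.39 * 0.19 = 0.2641
lambda_4 * g_4 = 4.3 * 4.44 = 19.092
Total violation = 0.55 + 9.4563 + 0.2641 + 19.092 = 29.3624


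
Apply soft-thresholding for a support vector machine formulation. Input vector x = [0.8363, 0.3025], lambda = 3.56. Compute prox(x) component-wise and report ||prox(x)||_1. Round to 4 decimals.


Soft-thresholding with lambda = 3.56:
prox(0.8363) = sign(0.8363)*max(|0.8363| - 3.56, 0) = 0.0
prox(0.3025) = sign(0.3025)*max(|0.3025| - 3.56, 0) = 0.0
prox(x) = [0.0, 0.0]
||prox(x)||_1 = 0.0 + 0.0 = 0.0


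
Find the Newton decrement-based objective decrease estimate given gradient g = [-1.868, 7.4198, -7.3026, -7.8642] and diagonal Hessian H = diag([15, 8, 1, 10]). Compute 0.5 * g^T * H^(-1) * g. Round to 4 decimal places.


Step 1: H is diagonal, so H^(-1) * g = [-0.1245, 0.9275, -7.3026, -0.7864].
Step 2: g^T H^(-1) g = sum_i g_i^2 / H_ii
  = (-1.868)^2/15 + (7.4198)^2/8 + (-7.3026)^2/1 + (-7.8642)^2/10
  = 0.2326 + 6.8817 + 53.328 + 6.1846 = 66.6268
Step 3: Objective decrease = 0.5 * g^T H^(-1) g = 33.3134


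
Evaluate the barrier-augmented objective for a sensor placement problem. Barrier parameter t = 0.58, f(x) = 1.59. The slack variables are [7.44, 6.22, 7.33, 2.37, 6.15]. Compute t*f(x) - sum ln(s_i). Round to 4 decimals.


Step 1: Compute log-barrier.
ln values: [2.0069, 1.8278, 1.992, 0.8629, 1.8165]
phi = -(2.0069 + 1.8278 + 1.992 + 0.8629 + 1.8165) = -8.506
Step 2: Compute augmented objective.
t*f(x) = 0.58*1.59 = 0.9222
Total = 0.9222 - 8.506 = -7.5838


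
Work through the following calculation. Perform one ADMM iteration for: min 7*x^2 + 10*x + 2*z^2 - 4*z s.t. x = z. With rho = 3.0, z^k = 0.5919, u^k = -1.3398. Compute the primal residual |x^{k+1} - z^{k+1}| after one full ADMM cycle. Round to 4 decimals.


ADMM iteration with rho = 3.0, z^k = 0.5919, u^k = -1.3398
Step 1: x-update.
Minimize 7*x^2 + 10*x + (3.0/2)*(x - 0.5919 - 1.3398)^2
FOC: (2*7 + 3.0)*x = -10 + 3.0*(0.5919 + 1.3398)
x^{k+1} = -0.2473
Step 2: z-update.
Minimize 2*z^2 - 4*z + (3.0/2)*(-0.2473 - z - 1.3398)^2
FOC: (2*2 + 3.0)*z = 4 + 3.0*(-0.2473 - 1.3398)
z^{k+1} = -0.1088
Step 3: u-update.
u^{k+1} = -1.3398 - 0.2473 + 0.1088 = -1.4784
Step 4: Primal residual = |-0.2473 + 0.1088| = 0.1386


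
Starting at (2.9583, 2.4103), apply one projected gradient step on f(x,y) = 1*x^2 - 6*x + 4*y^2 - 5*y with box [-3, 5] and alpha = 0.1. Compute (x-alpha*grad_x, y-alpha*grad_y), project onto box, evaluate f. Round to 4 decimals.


Step 1: Compute gradient at (2.9583, 2.4103).
grad_x = 2*1*2.9583 - 6 = -0.0834
grad_y = 2*4*2.4103 - 5 = 14.2824
Step 2: Gradient step.
x_raw = 2.9583 - 0.1*-0.0834 = 2.9666
y_raw = 2.4103 - 0.1*14.2824 = 0.9821
Step 3: Project onto [-3, 5].
x_proj = clip(2.9666) = 2.9666
y_proj = clip(0.9821) = 0.9821
Step 4: Evaluate f.
f(2.9666, 0.9821) = -10.0514


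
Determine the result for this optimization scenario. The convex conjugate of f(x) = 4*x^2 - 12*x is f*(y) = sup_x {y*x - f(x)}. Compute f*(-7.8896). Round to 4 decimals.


f*(y) = sup_x {y*x - a*x^2 - b*x} = sup_x {(y-b)*x - a*x^2}
FOC: (y - b) - 2a*x = 0 => x* = (y - b)/(2a)
x* = (-7.8896 + 12)/(2*4) = 0.5138
f*(-7.8896) = (y-b)^2/(4a) = (-7.8896 + 12)^2/(4*4)
= 16.8954/16 = 1.056


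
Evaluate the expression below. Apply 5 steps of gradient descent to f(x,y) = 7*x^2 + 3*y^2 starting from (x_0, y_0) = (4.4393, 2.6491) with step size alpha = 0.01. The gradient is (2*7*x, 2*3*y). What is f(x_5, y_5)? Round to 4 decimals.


Gradient descent on f(x,y) = 7*x^2 + 3*y^2.
Starting point: (4.4393, 2.6491), alpha = 0.01
Step 1: grad_x = 2*7*4.4393 = 62.1502, grad_y = 2*3*2.6491 = 15.8946
  x_1 = 4.4393 - 0.01*62.1502 = 3.8178
  y_1 = 2.6491 - 0.01*15.8946 = 2.4902
Step 2: grad_x = 2*7*3.8178 = 53.4492, grad_y = 2*3*2.4902 = 14.9409
  x_2 = 3.8178 - 0.01*53.4492 = 3.2833
  y_2 = 2.4902 - 0.01*14.9409 = 2.3407
Step 3: grad_x = 2*7*3.2833 = 45.9663, grad_y = 2*3*2.3407 = 14.0445
  x_3 = 3.2833 - 0.01*45.9663 = 2.8236
  y_3 = 2.3407 - 0.01*14.0445 = 2.2003
Step 4: grad_x = 2*7*2.8236 = 39.531, grad_y = 2*3*2.2003 = 13.2018
  x_4 = 2.8236 - 0.01*39.531 = 2.4283
  y_4 = 2.2003 - 0.01*13.2018 = 2.0683
Step 5: grad_x = 2*7*2.4283 = 33.9967, grad_y = 2*3*2.0683 = 12.4097
  x_5 = 2.4283 - 0.01*33.9967 = 2.0884
  y_5 = 2.0683 - 0.01*12.4097 = 1.9442
f(2.0884, 1.9442) = 7*2.0884^2 + 3*1.9442^2 = 41.8685


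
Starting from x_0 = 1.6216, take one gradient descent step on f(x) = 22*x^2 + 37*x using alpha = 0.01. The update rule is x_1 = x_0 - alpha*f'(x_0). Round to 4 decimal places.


We compute the gradient at x_0 and apply the update.
f'(x) = 44*x + 37
f'(1.6216) = 44*1.6216 + 37 = 108.3504
x_1 = 1.6216 - 0.01*108.3504 = 0.5381


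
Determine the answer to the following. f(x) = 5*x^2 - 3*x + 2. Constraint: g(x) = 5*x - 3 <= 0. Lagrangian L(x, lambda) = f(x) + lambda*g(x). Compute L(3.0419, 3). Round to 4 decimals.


Step 1: Evaluate f(x).
f(3.0419) = 5*3.0419^2 - 3*3.0419 + 2 = 39.1401
Step 2: Evaluate g(x).
g(3.0419) = 5*3.0419 - 3 = 12.2095
Step 3: Compute Lagrangian.
L = 39.1401 + 3*12.2095 = 75.7686


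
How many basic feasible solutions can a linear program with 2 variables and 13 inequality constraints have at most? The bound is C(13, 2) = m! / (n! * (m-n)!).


Each vertex corresponds to some choice of n active constraints out of m, so the number of vertices is at most C(m, n) = m! / (n!(m-n)!).
m = 13, n = 2
Numerator: 13 * 12
Denominator: 2! = 2
C(13, 2) = 78


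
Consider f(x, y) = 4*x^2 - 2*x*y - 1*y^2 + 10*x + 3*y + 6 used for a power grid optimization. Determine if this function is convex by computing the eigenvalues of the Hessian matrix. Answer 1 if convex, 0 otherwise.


The Hessian of f(x,y) = 4*x^2 - 2*x*y - 1*y^2 + 10*x + 3*y + 6 is:
H = [[8, -2], [-2, -2]]
Trace = 8 - 2 = 6
Determinant = 8*-2 - (-2)^2 = -20
Discriminant = (6)^2 - 4*-20 = 116.0
Eigenvalues: lambda_1 = -2.3852, lambda_2 = 8.3852
The function is not convex.

0


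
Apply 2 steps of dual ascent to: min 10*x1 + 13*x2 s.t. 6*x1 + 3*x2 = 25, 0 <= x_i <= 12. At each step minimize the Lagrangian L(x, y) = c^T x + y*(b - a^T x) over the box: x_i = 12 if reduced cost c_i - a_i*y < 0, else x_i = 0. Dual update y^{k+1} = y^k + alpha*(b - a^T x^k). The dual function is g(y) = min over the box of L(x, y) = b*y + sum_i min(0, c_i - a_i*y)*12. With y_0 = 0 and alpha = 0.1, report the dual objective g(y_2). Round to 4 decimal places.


Dual ascent for LP: min 10*x1 + 13*x2, 6*x1 + 3*x2 = 25, 0 <= x_i <= 12
Step 1: y^k = 0.0, reduced costs: (10.0, 13.0)
  x^k = (0.0, 0.0), subgradient = b - a^T x = 25.0
  y^{k+1} = 0.0 + 0.1*25.0 = 2.5
Step 2: y^k = 2.5, reduced costs: (-5.0, 5.5)
  x^k = (12.0, 0.0), subgradient = b - a^T x = -47.0
  y^{k+1} = 2.5 + 0.1*-47.0 = -2.2
Dual objective at y_2 = -2.2: reduced costs (23.2, 19.6), box minimizer x = (0.0, 0.0)
g(y_2) = b*y + (c1 - a1*y)*x1 + (c2 - a2*y)*x2 = 25*(-2.2) + 23.2*0.0 + 19.6*0.0 = -55.0 + 0.0 + 0.0 = -55.0


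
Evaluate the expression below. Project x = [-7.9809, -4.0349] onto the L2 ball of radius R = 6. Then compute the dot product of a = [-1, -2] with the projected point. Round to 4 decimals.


Step 1: Compute ||x|| (intermediates to 6 decimals).
||x|| = sqrt((-7.9809)^2 + (-4.0349)^2) = 8.942884
Step 2: Project.
Since ||x|| > R, scale = R/||x|| = 6/8.942884 = 0.670925, proj(x) = scale * x
proj(x) = [-5.354585, -2.707115]
Step 3: Dot product.
a^T * proj(x) = -1*(-5.354585) - 2*(-2.707115) = 10.7688


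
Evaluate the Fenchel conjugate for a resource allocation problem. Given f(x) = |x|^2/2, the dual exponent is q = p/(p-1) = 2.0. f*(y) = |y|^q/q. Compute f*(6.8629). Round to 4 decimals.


The conjugate exponent q satisfies 1/p + 1/q = 1.
p = 2, so q = 2/(2 - 1) = 2.0
|y|^q = 6.8629^2.0 = 47.0994
f*(6.8629) = 47.0994 / 2.0 = 23.5497


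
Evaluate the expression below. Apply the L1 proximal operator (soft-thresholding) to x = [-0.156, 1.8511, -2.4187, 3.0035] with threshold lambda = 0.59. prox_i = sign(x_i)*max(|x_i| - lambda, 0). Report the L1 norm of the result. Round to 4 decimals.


Soft-thresholding with lambda = 0.59:
prox(-0.156) = sign(-0.156)*max(|-0.156| - 0.59, 0) = 0.0
prox(1.8511) = sign(1.8511)*max(|1.8511| - 0.59, 0) = 1.2611
prox(-2.4187) = sign(-2.4187)*max(|-2.4187| - 0.59, 0) = -1.8287
prox(3.0035) = sign(3.0035)*max(|3.0035| - 0.59, 0) = 2.4135
prox(x) = [0.0, 1.2611, -1.8287, 2.4135]
||prox(x)||_1 = 0.0 + 1.2611 + 1.8287 + 2.4135 = 5.5033


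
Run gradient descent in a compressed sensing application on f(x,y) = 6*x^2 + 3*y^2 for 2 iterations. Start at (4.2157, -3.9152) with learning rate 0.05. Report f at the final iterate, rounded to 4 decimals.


Gradient descent on f(x,y) = 6*x^2 + 3*y^2.
Starting point: (4.2157, -3.9152), alpha = 0.05
Step 1: grad_x = 2*6*4.2157 = 50.5884, grad_y = 2*3*-3.9152 = -23.4912
  x_1 = 4.2157 - 0.05*50.5884 = 1.6863
  y_1 = -3.9152 - 0.05*-23.4912 = -2.7406
Step 2: grad_x = 2*6*1.6863 = 20.2354, grad_y = 2*3*-2.7406 = -16.4438
  x_2 = 1.6863 - 0.05*20.2354 = 0.6745
  y_2 = -2.7406 - 0.05*-16.4438 = -1.9184
f(0.6745, -1.9184) = 6*0.6745^2 + 3*(-1.9184)^2 = 13.7711


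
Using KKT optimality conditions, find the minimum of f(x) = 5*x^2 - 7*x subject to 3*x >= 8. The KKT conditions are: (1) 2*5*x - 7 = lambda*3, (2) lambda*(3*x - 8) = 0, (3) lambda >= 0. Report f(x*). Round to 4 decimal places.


Step 1: Try lambda = 0 (constraint inactive).
x_unc = 7/(2*5) = 0.7
Check: 3*0.7 = 2.1 < 8 -- violated!
Step 2: Constraint must be active: 3*x = 8
x* = 8/3 = 2.6667 (rounded; the exact value 8/3 is used below)
lambda = (2*5*(8/3) - 7)/3 = 6.5556
Step 3: Compute optimal value.
f(x*) = 5*(8/3)^2 - 7*(8/3) = 16.8889


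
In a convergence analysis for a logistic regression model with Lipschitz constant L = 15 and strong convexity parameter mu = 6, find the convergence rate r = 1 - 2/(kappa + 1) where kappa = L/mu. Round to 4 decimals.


Step 1: Compute the condition number.
kappa = L/mu = 15/6 = 2.5
Step 2: Compute the convergence rate.
r = 1 - 2/(kappa + 1) = 1 - 2*mu/(L + mu) = (L - mu)/(L + mu) = 9/21 = 0.4286


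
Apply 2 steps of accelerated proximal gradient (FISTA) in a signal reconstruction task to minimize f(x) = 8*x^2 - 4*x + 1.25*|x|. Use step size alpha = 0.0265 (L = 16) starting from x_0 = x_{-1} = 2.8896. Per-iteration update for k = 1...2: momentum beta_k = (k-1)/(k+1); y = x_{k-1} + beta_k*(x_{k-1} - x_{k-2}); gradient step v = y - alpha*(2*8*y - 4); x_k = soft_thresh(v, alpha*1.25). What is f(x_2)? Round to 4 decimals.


FISTA on f(x) = 8*x^2 - 4*x + 1.25*|x|
L = 16, alpha = 0.0265
Iteration 1: beta = 0.0, y = 2.8896 + 0.0*(2.8896 - 2.8896) = 2.8896
  grad(y) = 42.2336, v = y - alpha*grad = 1.7704
  prox(v) = soft_thresh(1.7704, 0.0331) = 1.7373
Iteration 2: beta = 0.3333, y = 1.7373 + 0.3333*(1.7373 - 2.8896) = 1.3532
  grad(y) = 17.6509, v = y - alpha*grad = 0.8854
  prox(v) = soft_thresh(0.8854, 0.0331) = 0.8523
f(x_2) = 8*0.8523^2 - 4*0.8523 + 1.25*|0.8523| = 3.4676


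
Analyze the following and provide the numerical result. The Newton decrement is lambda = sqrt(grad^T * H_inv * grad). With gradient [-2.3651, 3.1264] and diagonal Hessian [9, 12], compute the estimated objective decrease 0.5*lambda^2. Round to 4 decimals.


Step 1: H is diagonal, so H^(-1) * g = [-0.2628, 0.2605].
Step 2: g^T H^(-1) g = sum_i g_i^2 / H_ii
  = (-2.3651)^2/9 + (3.1264)^2/12
  = 0.6215 + 0.8145 = 1.4361
Step 3: Objective decrease = 0.5 * g^T H^(-1) g = 0.718


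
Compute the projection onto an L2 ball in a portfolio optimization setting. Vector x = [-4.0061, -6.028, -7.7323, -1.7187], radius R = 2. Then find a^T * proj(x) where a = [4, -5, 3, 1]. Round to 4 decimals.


Step 1: Compute ||x|| (intermediates to 6 decimals).
||x|| = sqrt((-4.0061)^2 + (-6.028)^2 + (-7.7323)^2 + (-1.7187)^2) = 10.729772
Step 2: Project.
Since ||x|| > R, scale = R/||x|| = 2/10.729772 = 0.186397, proj(x) = scale * x
proj(x) = [-0.746725, -1.123601, -1.441278, -0.320361]
Step 3: Dot product.
a^T * proj(x) = 4*(-0.746725) - 5*(-1.123601) + 3*(-1.441278) + 1*(-0.320361) = -2.0131


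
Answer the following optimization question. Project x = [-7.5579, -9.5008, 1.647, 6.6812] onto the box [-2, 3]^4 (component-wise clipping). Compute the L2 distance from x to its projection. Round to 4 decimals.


Project each component onto [-2, 3].
clip(-7.5579) = -2.0, clip(-9.5008) = -2.0, clip(1.647) = 1.647, clip(6.6812) = 3.0
Projection = [-2.0, -2.0, 1.647, 3.0]
Squared diffs: [30.8903, 56.262, 0.0, 13.5512]
Distance = sqrt(100.7035) = 10.0351


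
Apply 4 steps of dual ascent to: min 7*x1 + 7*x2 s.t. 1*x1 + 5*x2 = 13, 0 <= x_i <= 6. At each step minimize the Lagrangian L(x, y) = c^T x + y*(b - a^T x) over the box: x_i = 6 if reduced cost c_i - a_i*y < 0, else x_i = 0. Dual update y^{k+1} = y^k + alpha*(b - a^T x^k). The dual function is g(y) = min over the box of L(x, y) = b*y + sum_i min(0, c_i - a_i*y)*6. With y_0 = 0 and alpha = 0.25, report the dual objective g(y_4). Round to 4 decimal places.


Dual ascent for LP: min 7*x1 + 7*x2, 1*x1 + 5*x2 = 13, 0 <= x_i <= 6
Step 1: y^k = 0.0, reduced costs: (7.0, 7.0)
  x^k = (0.0, 0.0), subgradient = b - a^T x = 13.0
  y^{k+1} = 0.0 + 0.25*13.0 = 3.25
Step 2: y^k = 3.25, reduced costs: (3.75, -9.25)
  x^k = (0.0, 6.0), subgradient = b - a^T x = -17.0
  y^{k+1} = 3.25 + 0.25*-17.0 = -1.0
Step 3: y^k = -1.0, reduced costs: (8.0, 12.0)
  x^k = (0.0, 0.0), subgradient = b - a^T x = 13.0
  y^{k+1} = -1.0 + 0.25*13.0 = 2.25
Step 4: y^k = 2.25, reduced costs: (4.75, -4.25)
  x^k = (0.0, 6.0), subgradient = b - a^T x = -17.0
  y^{k+1} = 2.25 + 0.25*-17.0 = -2.0
Dual objective at y_4 = -2.0: reduced costs (9.0, 17.0), box minimizer x = (0.0, 0.0)
g(y_4) = b*y + (c1 - a1*y)*x1 + (c2 - a2*y)*x2 = 13*(-2.0) + 9.0*0.0 + 17.0*0.0 = -26.0 + 0.0 + 0.0 = -26.0


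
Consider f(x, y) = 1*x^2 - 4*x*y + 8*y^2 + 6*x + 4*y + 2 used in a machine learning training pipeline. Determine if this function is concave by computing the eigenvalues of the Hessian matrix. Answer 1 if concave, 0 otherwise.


The Hessian of f(x,y) = 1*x^2 - 4*x*y + 8*y^2 + 6*x + 4*y + 2 is:
H = [[2, -4], [-4, 16]]
Trace = 2 + 16 = 18
Determinant = 2*16 - (-4)^2 = 16
Discriminant = (18)^2 - 4*16 = 260.0
Eigenvalues: lambda_1 = 0.9377, lambda_2 = 17.0623
The function is not concave.

0


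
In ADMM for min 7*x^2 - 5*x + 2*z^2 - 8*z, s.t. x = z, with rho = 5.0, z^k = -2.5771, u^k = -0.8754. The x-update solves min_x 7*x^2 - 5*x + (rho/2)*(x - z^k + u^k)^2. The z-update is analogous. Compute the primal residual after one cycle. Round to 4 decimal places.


ADMM iteration with rho = 5.0, z^k = -2.5771, u^k = -0.8754
Step 1: x-update.
Minimize 7*x^2 - 5*x + (5.0/2)*(x + 2.5771 - 0.8754)^2
FOC: (2*7 + 5.0)*x = 5 + 5.0*(-2.5771 + 0.8754)
x^{k+1} = -0.1847
Step 2: z-update.
Minimize 2*z^2 - 8*z + (5.0/2)*(-0.1847 - z - 0.8754)^2
FOC: (2*2 + 5.0)*z = 8 + 5.0*(-0.1847 - 0.8754)
z^{k+1} = 0.3
Step 3: u-update.
u^{k+1} = -0.8754 - 0.1847 - 0.3 = -1.36
Step 4: Primal residual = |-0.1847 - 0.3| = 0.4846


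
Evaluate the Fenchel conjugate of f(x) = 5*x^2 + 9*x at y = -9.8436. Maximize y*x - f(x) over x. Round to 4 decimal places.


f*(y) = sup_x {y*x - a*x^2 - b*x} = sup_x {(y-b)*x - a*x^2}
FOC: (y - b) - 2a*x = 0 => x* = (y - b)/(2a)
x* = (-9.8436 - 9)/(2*5) = -1.8844
f*(-9.8436) = (y-b)^2/(4a) = (-9.8436 - 9)^2/(4*5)
= 355.0813/20 = 17.7541


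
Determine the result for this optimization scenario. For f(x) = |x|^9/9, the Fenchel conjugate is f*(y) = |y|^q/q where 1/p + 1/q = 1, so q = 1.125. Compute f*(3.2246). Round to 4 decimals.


The conjugate exponent q satisfies 1/p + 1/q = 1.
p = 9, so q = 9/(9 - 1) = 1.125
|y|^q = 3.2246^1.125 = 3.7328
f*(3.2246) = 3.7328 / 1.125 = 3.318


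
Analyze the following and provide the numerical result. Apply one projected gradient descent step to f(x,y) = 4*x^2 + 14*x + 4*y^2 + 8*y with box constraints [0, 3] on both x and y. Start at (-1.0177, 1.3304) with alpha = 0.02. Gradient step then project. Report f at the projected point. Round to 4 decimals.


Step 1: Compute gradient at (-1.0177, 1.3304).
grad_x = 2*4*-1.0177 + 14 = 5.8584
grad_y = 2*4*1.3304 + 8 = 18.6432
Step 2: Gradient step.
x_raw = -1.0177 - 0.02*5.8584 = -1.1349
y_raw = 1.3304 - 0.02*18.6432 = 0.9575
Step 3: Project onto [0, 3].
x_proj = clip(-1.1349) = 0.0
y_proj = clip(0.9575) = 0.9575
Step 4: Evaluate f.
f(0.0, 0.9575) = 11.3278


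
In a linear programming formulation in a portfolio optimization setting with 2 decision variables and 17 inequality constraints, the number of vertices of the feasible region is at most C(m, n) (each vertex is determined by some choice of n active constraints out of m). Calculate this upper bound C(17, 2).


Each vertex corresponds to some choice of n active constraints out of m, so the number of vertices is at most C(m, n) = m! / (n!(m-n)!).
m = 17, n = 2
Numerator: 17 * 16
Denominator: 2! = 2
C(17, 2) = 136


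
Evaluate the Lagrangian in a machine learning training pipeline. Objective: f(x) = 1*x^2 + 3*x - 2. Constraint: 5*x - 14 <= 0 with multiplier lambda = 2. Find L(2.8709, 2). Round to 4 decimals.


Step 1: Evaluate f(x).
f(2.8709) = 1*2.8709^2 + 3*2.8709 - 2 = 14.8548
Step 2: Evaluate g(x).
g(2.8709) = 5*2.8709 - 14 = 0.3545
Step 3: Compute Lagrangian.
L = 14.8548 + 2*0.3545 = 15.5638


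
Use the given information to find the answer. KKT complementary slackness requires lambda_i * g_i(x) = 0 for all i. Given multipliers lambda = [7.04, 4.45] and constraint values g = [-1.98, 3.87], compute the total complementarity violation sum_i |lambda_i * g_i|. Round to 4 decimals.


KKT complementary slackness check:
lambda_1 * g_1 = 7.04 * -1.98 = -13.9392
lambda_2 * g_2 = 4.45 * 3.87 = 17.2215
Total violation = 13.9392 + 17.2215 = 31.1607


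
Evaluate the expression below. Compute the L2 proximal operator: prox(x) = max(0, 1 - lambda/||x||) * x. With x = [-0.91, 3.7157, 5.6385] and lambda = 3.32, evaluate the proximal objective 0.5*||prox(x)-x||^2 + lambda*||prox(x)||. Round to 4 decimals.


Step 1: Compute ||x||.
||x|| = 6.8138
Step 2: Compute scaling factor.
scale = max(0, 1 - 3.32/6.8138) = 0.5128
Step 3: prox(x) = [-0.4666, 1.9052, 2.8911]
||prox(x)|| = 3.4938
Step 4: Proximal objective.
0.5*||prox-x||^2 = 5.5112
lambda*||prox|| = 11.5994
Total = 17.1105


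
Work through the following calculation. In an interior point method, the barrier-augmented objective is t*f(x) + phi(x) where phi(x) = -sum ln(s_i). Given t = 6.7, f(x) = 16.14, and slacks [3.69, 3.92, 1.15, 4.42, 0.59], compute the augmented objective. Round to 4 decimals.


Step 1: Compute log-barrier.
ln values: [1.3056, 1.3661, 0.1398, 1.4861, -0.5276]
phi = -(1.3056 + 1.3661 + 0.1398 + 1.4861 - 0.5276) = -3.77
Step 2: Compute augmented objective.
t*f(x) = 6.7*16.14 = 108.138
Total = 108.138 - 3.77 = 104.368


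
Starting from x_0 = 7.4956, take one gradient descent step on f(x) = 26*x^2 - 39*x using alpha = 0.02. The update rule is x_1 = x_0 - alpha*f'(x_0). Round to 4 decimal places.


We compute the gradient at x_0 and apply the update.
f'(x) = 52*x - 39
f'(7.4956) = 52*7.4956 - 39 = 350.7712
x_1 = 7.4956 - 0.02*350.7712 = 0.4802


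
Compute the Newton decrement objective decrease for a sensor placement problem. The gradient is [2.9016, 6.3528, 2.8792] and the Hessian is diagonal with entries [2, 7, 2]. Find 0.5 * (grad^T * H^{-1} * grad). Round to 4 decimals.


Step 1: H is diagonal, so H^(-1) * g = [1.4508, 0.9075, 1.4396].
Step 2: g^T H^(-1) g = sum_i g_i^2 / H_ii
  = (2.9016)^2/2 + (6.3528)^2/7 + (2.8792)^2/2
  = 4.2096 + 5.7654 + 4.1449 = 14.12
Step 3: Objective decrease = 0.5 * g^T H^(-1) g = 7.06


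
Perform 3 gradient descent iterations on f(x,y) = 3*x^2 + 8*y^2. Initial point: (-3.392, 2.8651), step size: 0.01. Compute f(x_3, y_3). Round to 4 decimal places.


Gradient descent on f(x,y) = 3*x^2 + 8*y^2.
Starting point: (-3.392, 2.8651), alpha = 0.01
Step 1: grad_x = 2*3*-3.392 = -20.352, grad_y = 2*8*2.8651 = 45.8416
  x_1 = -3.392 - 0.01*-20.352 = -3.1885
  y_1 = 2.8651 - 0.01*45.8416 = 2.4067
Step 2: grad_x = 2*3*-3.1885 = -19.1309, grad_y = 2*8*2.4067 = 38.5069
  x_2 = -3.1885 - 0.01*-19.1309 = -2.9972
  y_2 = 2.4067 - 0.01*38.5069 = 2.0216
Step 3: grad_x = 2*3*-2.9972 = -17.983, grad_y = 2*8*2.0216 = 32.3458
  x_3 = -2.9972 - 0.01*-17.983 = -2.8173
  y_3 = 2.0216 - 0.01*32.3458 = 1.6982
f(-2.8173, 1.6982) = 3*(-2.8173)^2 + 8*1.6982^2 = 46.8821


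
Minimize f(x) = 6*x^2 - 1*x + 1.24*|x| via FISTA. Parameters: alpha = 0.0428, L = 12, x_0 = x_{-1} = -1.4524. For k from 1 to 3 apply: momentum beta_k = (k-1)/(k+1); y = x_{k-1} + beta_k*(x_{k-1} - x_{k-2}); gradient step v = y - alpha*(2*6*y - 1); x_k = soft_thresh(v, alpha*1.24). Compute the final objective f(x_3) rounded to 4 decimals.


FISTA on f(x) = 6*x^2 - 1*x + 1.24*|x|
L = 12, alpha = 0.0428
Iteration 1: beta = 0.0, y = -1.4524 + 0.0*(-1.4524 + 1.4524) = -1.4524
  grad(y) = -18.4288, v = y - alpha*grad = -0.6636
  prox(v) = soft_thresh(-0.6636, 0.0531) = -0.6106
Iteration 2: beta = 0.3333, y = -0.6106 + 0.3333*(-0.6106 + 1.4524) = -0.33
  grad(y) = -4.9596, v = y - alpha*grad = -0.1177
  prox(v) = soft_thresh(-0.1177, 0.0531) = -0.0646
Iteration 3: beta = 0.5, y = -0.0646 + 0.5*(-0.0646 + 0.6106) = 0.2084
  grad(y) = 1.5002, v = y - alpha*grad = 0.1441
  prox(v) = soft_thresh(0.1441, 0.0531) = 0.0911
f(x_3) = 6*0.0911^2 - 1*0.0911 + 1.24*|0.0911| = 0.0716


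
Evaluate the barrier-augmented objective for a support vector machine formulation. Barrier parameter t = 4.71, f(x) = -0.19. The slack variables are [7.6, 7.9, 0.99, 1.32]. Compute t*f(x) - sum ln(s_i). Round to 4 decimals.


Step 1: Compute log-barrier.
ln values: [2.0281, 2.0669, -0.0101, 0.2776]
phi = -(2.0281 + 2.0669 - 0.0101 + 0.2776) = -4.3626
Step 2: Compute augmented objective.
t*f(x) = 4.71*-0.19 = -0.8949
Total = -0.8949 - 4.3626 = -5.2575


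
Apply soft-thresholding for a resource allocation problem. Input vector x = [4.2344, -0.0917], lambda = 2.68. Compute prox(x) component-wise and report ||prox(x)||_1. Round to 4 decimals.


Soft-thresholding with lambda = 2.68:
prox(4.2344) = sign(4.2344)*max(|4.2344| - 2.68, 0) = 1.5544
prox(-0.0917) = sign(-0.0917)*max(|-0.0917| - 2.68, 0) = 0.0
prox(x) = [1.5544, 0.0]
||prox(x)||_1 = 1.5544 + 0.0 = 1.5544


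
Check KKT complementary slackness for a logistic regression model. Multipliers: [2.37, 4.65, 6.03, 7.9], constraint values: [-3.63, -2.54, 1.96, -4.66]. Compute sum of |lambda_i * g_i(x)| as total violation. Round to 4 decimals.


KKT complementary slackness check:
lambda_1 * g_1 = 2.37 * -3.63 = -8.6031
lambda_2 * g_2 = 4.65 * -2.54 = -11.811
lambda_3 * g_3 = 6.03 * 1.96 = 11.8188
lambda_4 * g_4 = 7.9 * -4.66 = -36.814
Total violation = 8.6031 + 11.811 + 11.8188 + 36.814 = 69.0469


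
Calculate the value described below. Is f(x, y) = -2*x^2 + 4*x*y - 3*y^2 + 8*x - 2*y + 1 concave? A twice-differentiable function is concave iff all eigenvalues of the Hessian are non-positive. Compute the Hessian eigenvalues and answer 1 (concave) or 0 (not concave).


The Hessian of f(x,y) = -2*x^2 + 4*x*y - 3*y^2 + 8*x - 2*y + 1 is:
H = [[-4, 4], [4, -6]]
Trace = -4 - 6 = -10
Determinant = -4*-6 - (4)^2 = 8
Discriminant = (-10)^2 - 4*8 = 68.0
Eigenvalues: lambda_1 = -9.1231, lambda_2 = -0.8769
The function is concave.

1


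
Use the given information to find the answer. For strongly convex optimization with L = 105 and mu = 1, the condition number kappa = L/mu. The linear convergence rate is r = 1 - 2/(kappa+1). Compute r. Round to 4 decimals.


Step 1: Compute the condition number.
kappa = L/mu = 105/1 = 105.0
Step 2: Compute the convergence rate.
r = 1 - 2/(kappa + 1) = 1 - 2*mu/(L + mu) = (L - mu)/(L + mu) = 104/106 = 0.9811


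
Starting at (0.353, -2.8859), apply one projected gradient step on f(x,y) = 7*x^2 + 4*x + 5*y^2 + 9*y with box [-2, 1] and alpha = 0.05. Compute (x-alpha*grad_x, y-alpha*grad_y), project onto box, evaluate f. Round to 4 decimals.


Step 1: Compute gradient at (0.353, -2.8859).
grad_x = 2*7*0.353 + 4 = 8.942
grad_y = 2*5*-2.8859 + 9 = -19.859
Step 2: Gradient step.
x_raw = 0.353 - 0.05*8.942 = -0.0941
y_raw = -2.8859 - 0.05*-19.859 = -1.893
Step 3: Project onto [-2, 1].
x_proj = clip(-0.0941) = -0.0941
y_proj = clip(-1.893) = -1.893
Step 4: Evaluate f.
f(-0.0941, -1.893) = 0.5653


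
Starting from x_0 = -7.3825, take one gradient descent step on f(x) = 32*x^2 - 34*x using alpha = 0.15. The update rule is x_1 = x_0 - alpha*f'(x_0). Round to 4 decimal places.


We compute the gradient at x_0 and apply the update.
f'(x) = 64*x - 34
f'(-7.3825) = 64*-7.3825 - 34 = -506.48
x_1 = -7.3825 - 0.15*-506.48 = 68.5895


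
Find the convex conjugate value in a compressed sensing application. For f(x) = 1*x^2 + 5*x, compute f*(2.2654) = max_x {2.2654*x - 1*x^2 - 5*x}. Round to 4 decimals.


f*(y) = sup_x {y*x - a*x^2 - b*x} = sup_x {(y-b)*x - a*x^2}
FOC: (y - b) - 2a*x = 0 => x* = (y - b)/(2a)
x* = (2.2654 - 5)/(2*1) = -1.3673
f*(2.2654) = (y-b)^2/(4a) = (2.2654 - 5)^2/(4*1)
= 7.478/4 = 1.8695


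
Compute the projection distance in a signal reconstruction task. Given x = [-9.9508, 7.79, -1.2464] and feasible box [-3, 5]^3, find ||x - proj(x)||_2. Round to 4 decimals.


Project each component onto [-3, 5].
clip(-9.9508) = -3.0, clip(7.79) = 5.0, clip(-1.2464) = -1.2464
Projection = [-3.0, 5.0, -1.2464]
Squared diffs: [48.3136, 7.7841, 0.0]
Distance = sqrt(56.0977) = 7.4898


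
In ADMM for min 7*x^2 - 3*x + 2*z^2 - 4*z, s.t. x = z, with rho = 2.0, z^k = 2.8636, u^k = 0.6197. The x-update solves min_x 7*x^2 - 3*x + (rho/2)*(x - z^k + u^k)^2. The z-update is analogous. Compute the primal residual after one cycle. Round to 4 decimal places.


ADMM iteration with rho = 2.0, z^k = 2.8636, u^k = 0.6197
Step 1: x-update.
Minimize 7*x^2 - 3*x + (2.0/2)*(x - 2.8636 + 0.6197)^2
FOC: (2*7 + 2.0)*x = 3 + 2.0*(2.8636 - 0.6197)
x^{k+1} = 0.468
Step 2: z-update.
Minimize 2*z^2 - 4*z + (2.0/2)*(0.468 - z + 0.6197)^2
FOC: (2*2 + 2.0)*z = 4 + 2.0*(0.468 + 0.6197)
z^{k+1} = 1.0292
Step 3: u-update.
u^{k+1} = 0.6197 + 0.468 - 1.0292 = 0.0585
Step 4: Primal residual = |0.468 - 1.0292| = 0.5612


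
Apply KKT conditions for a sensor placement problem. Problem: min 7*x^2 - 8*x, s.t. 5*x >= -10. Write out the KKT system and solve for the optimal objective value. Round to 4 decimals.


Step 1: Try lambda = 0 (constraint inactive).
Stationarity: 2*7*x - 8 = 0
x* = 8/(2*7) = 4/7 = 0.5714 (rounded; the exact value 4/7 is used below)
Check constraint: 5*0.5714 = 2.857 >= -10 -- satisfied.
Step 2: Compute optimal value.
f(x*) = 7*(4/7)^2 - 8*(4/7) = -2.2857


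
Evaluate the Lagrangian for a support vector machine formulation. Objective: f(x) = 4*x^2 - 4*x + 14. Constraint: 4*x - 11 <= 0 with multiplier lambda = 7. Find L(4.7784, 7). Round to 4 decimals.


Step 1: Evaluate f(x).
f(4.7784) = 4*4.7784^2 - 4*4.7784 + 14 = 86.2188
Step 2: Evaluate g(x).
g(4.7784) = 4*4.7784 - 11 = 8.1136
Step 3: Compute Lagrangian.
L = 86.2188 + 7*8.1136 = 143.014


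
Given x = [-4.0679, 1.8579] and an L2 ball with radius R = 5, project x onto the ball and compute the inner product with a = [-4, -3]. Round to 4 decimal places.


Step 1: Compute ||x|| (intermediates to 6 decimals).
||x|| = sqrt((-4.0679)^2 + 1.8579^2) = 4.472092
Step 2: Project.
Since ||x|| <= R, proj = x (no scaling needed).
proj(x) = [-4.0679, 1.8579]
Step 3: Dot product.
a^T * proj(x) = -4*(-4.0679) - 3*1.8579 = 10.6979


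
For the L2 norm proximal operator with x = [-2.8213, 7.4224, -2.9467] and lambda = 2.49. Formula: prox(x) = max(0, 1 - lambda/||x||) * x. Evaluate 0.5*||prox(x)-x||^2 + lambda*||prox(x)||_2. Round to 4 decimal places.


Step 1: Compute ||x||.
||x|| = 8.4696
Step 2: Compute scaling factor.
scale = max(0, 1 - 2.49/8.4696) = 0.706
Step 3: prox(x) = [-1.9919, 5.2403, -2.0804]
||prox(x)|| = 5.9796
Step 4: Proximal objective.
0.5*||prox-x||^2 = 3.1001
lambda*||prox|| = 14.8892
Total = 17.9894


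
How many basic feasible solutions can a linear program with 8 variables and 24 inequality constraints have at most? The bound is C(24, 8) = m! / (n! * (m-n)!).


Each vertex corresponds to some choice of n active constraints out of m, so the number of vertices is at most C(m, n) = m! / (n!(m-n)!).
m = 24, n = 8
Numerator: 24 * 23 * 22 * 21 * 20 * 19 * 18 * 17
Denominator: 8! = 40320
C(24, 8) = 735471


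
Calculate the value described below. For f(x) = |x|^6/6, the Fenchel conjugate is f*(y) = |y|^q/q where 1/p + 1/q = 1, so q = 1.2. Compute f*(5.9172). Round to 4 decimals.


The conjugate exponent q satisfies 1/p + 1/q = 1.
p = 6, so q = 6/(6 - 1) = 1.2
|y|^q = 5.9172^1.2 = 8.4438
f*(5.9172) = 8.4438 / 1.2 = 7.0365


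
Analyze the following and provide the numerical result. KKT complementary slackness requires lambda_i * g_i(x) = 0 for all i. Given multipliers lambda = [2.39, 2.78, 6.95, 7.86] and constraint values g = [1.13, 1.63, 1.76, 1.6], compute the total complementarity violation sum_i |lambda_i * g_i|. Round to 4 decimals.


KKT complementary slackness check:
lambda_1 * g_1 = 2.39 * 1.13 = 2.7007
lambda_2 * g_2 = 2.78 * 1.63 = 4.5314
lambda_3 * g_3 = 6.95 * 1.76 = 12.232
lambda_4 * g_4 = 7.86 * 1.6 = 12.576
Total violation = 2.7007 + 4.5314 + 12.232 + 12.576 = 32.0401


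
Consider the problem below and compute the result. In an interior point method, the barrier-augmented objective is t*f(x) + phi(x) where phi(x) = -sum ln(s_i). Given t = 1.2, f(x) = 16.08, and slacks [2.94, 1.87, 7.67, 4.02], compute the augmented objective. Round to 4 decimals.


Step 1: Compute log-barrier.
ln values: [1.0784, 0.6259, 2.0373, 1.3913]
phi = -(1.0784 + 0.6259 + 2.0373 + 1.3913) = -5.1329
Step 2: Compute augmented objective.
t*f(x) = 1.2*16.08 = 19.296
Total = 19.296 - 5.1329 = 14.1631
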